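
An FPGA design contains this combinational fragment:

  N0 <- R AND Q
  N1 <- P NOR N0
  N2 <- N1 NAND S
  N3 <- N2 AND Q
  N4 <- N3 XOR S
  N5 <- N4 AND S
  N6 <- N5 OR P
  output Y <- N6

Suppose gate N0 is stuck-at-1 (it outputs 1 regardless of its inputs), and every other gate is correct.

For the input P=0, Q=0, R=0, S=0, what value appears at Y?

Propagate with N0 forced: N0=1 [stuck-at-1], N1=0, N2=1, N3=0, N4=0, N5=0, N6=0.
So Y = 0. (Same as the fault-free value — the fault is masked on this input.)

0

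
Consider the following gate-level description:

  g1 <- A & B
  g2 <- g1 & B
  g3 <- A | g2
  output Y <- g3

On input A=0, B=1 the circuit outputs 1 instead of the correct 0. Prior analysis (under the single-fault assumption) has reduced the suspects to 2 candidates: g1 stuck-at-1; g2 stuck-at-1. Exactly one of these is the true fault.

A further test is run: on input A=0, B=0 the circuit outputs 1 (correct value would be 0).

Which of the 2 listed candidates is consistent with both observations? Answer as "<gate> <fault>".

g2 stuck-at-1

Evaluate each candidate on input A=0, B=0:
  g1 stuck-at-1: g1=1 [stuck-at-1], g2=0, g3=0 → 0 — eliminated
  g2 stuck-at-1: g1=0, g2=1 [stuck-at-1], g3=1 → 1 — matches
Only g2 stuck-at-1 reproduces the observed 1.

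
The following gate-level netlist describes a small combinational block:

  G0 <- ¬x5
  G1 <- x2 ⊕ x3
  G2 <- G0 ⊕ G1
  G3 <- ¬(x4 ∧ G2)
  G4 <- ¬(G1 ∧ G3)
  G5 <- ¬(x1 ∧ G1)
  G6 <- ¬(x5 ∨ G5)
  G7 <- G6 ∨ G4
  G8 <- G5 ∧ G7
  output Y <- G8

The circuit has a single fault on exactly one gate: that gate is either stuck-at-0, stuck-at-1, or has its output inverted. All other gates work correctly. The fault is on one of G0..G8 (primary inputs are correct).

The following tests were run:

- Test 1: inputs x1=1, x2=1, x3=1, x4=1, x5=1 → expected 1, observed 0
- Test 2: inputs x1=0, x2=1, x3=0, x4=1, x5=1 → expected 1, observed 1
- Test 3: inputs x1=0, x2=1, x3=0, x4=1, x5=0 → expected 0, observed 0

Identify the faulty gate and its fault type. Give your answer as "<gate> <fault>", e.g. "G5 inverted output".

G1 stuck-at-1

Fault-free values for test 1 (x1=1, x2=1, x3=1, x4=1, x5=1): G0=0, G1=0, G2=0, G3=1, G4=1, G5=1, G6=0, G7=1, G8=1, giving Y=1. Observed 0.
Test 1: faults giving observed 0 are {G1 stuck-at-1, G1 inverted output, G4 stuck-at-0, G4 inverted output, G5 stuck-at-0, G5 inverted output, G7 stuck-at-0, G7 inverted output, G8 stuck-at-0, G8 inverted output}.
Test 2 (x1=0, x2=1, x3=0, x4=1, x5=1): fault-free G0=0, G1=1, G2=1, G3=0, G4=1, G5=1, G6=0, G7=1, G8=1 → 1; observed 1. Eliminates G4 stuck-at-0, G4 inverted output, G5 stuck-at-0, G5 inverted output, G7 stuck-at-0, G7 inverted output, G8 stuck-at-0, G8 inverted output.
Test 3 (x1=0, x2=1, x3=0, x4=1, x5=0): fault-free G0=1, G1=1, G2=0, G3=1, G4=0, G5=1, G6=0, G7=0, G8=0 → 0; observed 0. Eliminates G1 inverted output.
Only G1 stuck-at-1 is consistent with every test.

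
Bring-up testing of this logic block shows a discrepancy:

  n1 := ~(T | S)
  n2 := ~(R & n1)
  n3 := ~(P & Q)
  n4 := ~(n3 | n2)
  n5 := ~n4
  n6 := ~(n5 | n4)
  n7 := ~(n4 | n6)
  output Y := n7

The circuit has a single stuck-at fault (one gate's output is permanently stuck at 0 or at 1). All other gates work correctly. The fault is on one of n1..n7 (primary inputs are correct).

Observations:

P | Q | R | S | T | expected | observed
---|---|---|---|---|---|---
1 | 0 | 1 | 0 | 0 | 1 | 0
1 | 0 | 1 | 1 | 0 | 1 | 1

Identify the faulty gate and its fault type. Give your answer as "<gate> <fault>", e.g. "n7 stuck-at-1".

Fault-free values for test 1 (P=1, Q=0, R=1, S=0, T=0): n1=1, n2=0, n3=1, n4=0, n5=1, n6=0, n7=1, giving Y=1. Observed 0.
Test 1: faults giving observed 0 are {n3 stuck-at-0, n4 stuck-at-1, n5 stuck-at-0, n6 stuck-at-1, n7 stuck-at-0}.
Test 2 (P=1, Q=0, R=1, S=1, T=0): fault-free n1=0, n2=1, n3=1, n4=0, n5=1, n6=0, n7=1 → 1; observed 1. Eliminates n4 stuck-at-1, n5 stuck-at-0, n6 stuck-at-1, n7 stuck-at-0.
Only n3 stuck-at-0 is consistent with every test.

n3 stuck-at-0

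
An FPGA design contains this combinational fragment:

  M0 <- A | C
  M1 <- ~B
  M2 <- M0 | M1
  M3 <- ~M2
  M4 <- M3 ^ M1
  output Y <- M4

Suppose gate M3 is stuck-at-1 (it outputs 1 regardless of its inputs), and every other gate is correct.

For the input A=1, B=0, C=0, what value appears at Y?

Propagate with M3 forced: M0=1, M1=1, M2=1, M3=1 [stuck-at-1], M4=0.
So Y = 0. (Without the fault it would be 1.)

0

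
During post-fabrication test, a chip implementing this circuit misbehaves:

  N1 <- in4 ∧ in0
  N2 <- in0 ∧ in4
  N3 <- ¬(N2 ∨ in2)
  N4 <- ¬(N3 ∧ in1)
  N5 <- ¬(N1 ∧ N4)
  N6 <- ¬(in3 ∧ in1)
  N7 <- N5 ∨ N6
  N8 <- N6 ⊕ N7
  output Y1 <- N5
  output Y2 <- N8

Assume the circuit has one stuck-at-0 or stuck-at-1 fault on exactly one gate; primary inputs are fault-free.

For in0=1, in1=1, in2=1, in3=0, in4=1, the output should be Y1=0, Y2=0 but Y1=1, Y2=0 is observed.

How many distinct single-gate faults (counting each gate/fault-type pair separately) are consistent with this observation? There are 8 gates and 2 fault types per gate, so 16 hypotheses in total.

Fault-free: N1=1, N2=1, N3=0, N4=1, N5=0, N6=1, N7=1, N8=0 → Y1=0, Y2=0. Observed Y1=1, Y2=0.
  N1: stuck-at-0 ✓; others ✗
  N2: none of the 2 fault types match ✗
  N3: stuck-at-1 ✓; others ✗
  N4: stuck-at-0 ✓; others ✗
  N5: stuck-at-1 ✓; others ✗
  N6: none of the 2 fault types match ✗
  N7: none of the 2 fault types match ✗
  N8: none of the 2 fault types match ✗
Consistent faults: {N1 stuck-at-0, N3 stuck-at-1, N4 stuck-at-0, N5 stuck-at-1} — 4 in all.

4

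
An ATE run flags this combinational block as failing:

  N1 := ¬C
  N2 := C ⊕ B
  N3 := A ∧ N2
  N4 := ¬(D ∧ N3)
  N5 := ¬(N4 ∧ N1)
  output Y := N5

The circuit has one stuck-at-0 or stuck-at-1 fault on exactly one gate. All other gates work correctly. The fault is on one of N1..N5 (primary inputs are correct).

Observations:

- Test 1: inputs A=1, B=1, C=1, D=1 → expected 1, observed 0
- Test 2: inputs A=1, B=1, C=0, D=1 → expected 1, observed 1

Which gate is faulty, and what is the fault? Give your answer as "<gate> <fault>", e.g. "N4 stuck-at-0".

Fault-free values for test 1 (A=1, B=1, C=1, D=1): N1=0, N2=0, N3=0, N4=1, N5=1, giving Y=1. Observed 0.
Test 1: faults giving observed 0 are {N1 stuck-at-1, N5 stuck-at-0}.
Test 2 (A=1, B=1, C=0, D=1): fault-free N1=1, N2=1, N3=1, N4=0, N5=1 → 1; observed 1. Eliminates N5 stuck-at-0.
Only N1 stuck-at-1 is consistent with every test.

N1 stuck-at-1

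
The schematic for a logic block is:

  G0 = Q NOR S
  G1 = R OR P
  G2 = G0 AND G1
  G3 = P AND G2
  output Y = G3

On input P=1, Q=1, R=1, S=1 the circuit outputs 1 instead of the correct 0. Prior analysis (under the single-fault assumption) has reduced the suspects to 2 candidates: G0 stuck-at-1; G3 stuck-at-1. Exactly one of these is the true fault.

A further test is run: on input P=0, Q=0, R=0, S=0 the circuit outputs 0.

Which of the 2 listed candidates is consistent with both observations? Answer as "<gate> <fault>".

Evaluate each candidate on input P=0, Q=0, R=0, S=0:
  G0 stuck-at-1: G0=1 [stuck-at-1], G1=0, G2=0, G3=0 → 0 — matches
  G3 stuck-at-1: G0=1, G1=0, G2=0, G3=1 [stuck-at-1] → 1 — eliminated
Only G0 stuck-at-1 reproduces the observed 0.

G0 stuck-at-1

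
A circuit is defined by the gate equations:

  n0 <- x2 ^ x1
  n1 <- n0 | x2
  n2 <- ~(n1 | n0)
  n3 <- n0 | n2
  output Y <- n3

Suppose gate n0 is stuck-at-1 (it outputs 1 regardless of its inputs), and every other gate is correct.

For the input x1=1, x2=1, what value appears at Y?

1

Propagate with n0 forced: n0=1 [stuck-at-1], n1=1, n2=0, n3=1.
So Y = 1. (Without the fault it would be 0.)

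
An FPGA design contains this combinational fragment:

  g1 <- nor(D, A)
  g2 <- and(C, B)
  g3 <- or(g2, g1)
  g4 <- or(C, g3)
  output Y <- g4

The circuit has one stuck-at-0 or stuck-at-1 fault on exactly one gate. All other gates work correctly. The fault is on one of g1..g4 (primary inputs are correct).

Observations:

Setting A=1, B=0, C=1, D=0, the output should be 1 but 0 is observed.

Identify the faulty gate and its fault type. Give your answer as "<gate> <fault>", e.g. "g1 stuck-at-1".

g4 stuck-at-0

Fault-free values for test 1 (A=1, B=0, C=1, D=0): g1=0, g2=0, g3=0, g4=1, giving Y=1. Observed 0.
Test 1: faults giving observed 0 are {g4 stuck-at-0}.
Only g4 stuck-at-0 is consistent with every test.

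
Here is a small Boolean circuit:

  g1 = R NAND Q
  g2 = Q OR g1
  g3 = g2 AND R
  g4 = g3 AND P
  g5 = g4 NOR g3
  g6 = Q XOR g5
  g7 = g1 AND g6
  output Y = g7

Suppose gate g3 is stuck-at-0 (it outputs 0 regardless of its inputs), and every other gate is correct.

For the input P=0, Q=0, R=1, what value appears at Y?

Propagate with g3 forced: g1=1, g2=1, g3=0 [stuck-at-0], g4=0, g5=1, g6=1, g7=1.
So Y = 1. (Without the fault it would be 0.)

1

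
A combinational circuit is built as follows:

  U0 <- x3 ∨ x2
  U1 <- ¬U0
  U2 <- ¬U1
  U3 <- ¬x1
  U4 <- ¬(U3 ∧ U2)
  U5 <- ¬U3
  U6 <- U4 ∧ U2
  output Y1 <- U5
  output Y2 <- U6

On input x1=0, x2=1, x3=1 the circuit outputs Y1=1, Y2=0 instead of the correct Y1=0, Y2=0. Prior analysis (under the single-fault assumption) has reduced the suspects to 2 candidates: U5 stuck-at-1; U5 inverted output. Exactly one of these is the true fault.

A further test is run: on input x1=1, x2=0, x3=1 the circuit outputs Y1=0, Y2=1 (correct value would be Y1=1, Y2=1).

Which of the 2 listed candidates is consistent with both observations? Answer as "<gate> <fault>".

U5 inverted output

Evaluate each candidate on input x1=1, x2=0, x3=1:
  U5 stuck-at-1: U0=1, U1=0, U2=1, U3=0, U4=1, U5=1 [stuck-at-1], U6=1 → Y1=1, Y2=1 — eliminated
  U5 inverted output: U0=1, U1=0, U2=1, U3=0, U4=1, U5=0 [inverted output], U6=1 → Y1=0, Y2=1 — matches
Only U5 inverted output reproduces the observed Y1=0, Y2=1.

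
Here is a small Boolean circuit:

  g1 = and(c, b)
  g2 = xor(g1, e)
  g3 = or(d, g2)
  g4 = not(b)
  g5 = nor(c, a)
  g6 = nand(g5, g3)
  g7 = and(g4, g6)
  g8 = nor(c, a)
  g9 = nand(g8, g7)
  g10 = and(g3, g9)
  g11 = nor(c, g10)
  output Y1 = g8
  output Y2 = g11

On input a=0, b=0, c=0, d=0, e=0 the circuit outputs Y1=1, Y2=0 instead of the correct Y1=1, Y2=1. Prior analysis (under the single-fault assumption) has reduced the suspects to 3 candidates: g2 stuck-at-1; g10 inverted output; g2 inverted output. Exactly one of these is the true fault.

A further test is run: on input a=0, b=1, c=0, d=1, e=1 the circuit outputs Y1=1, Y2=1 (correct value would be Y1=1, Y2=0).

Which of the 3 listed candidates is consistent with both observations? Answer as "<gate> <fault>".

g10 inverted output

Evaluate each candidate on input a=0, b=1, c=0, d=1, e=1:
  g2 stuck-at-1: g1=0, g2=1 [stuck-at-1], g3=1, g4=0, g5=1, g6=0, g7=0, g8=1, g9=1, g10=1, g11=0 → Y1=1, Y2=0 — eliminated
  g10 inverted output: g1=0, g2=1, g3=1, g4=0, g5=1, g6=0, g7=0, g8=1, g9=1, g10=0 [inverted output], g11=1 → Y1=1, Y2=1 — matches
  g2 inverted output: g1=0, g2=0 [inverted output], g3=1, g4=0, g5=1, g6=0, g7=0, g8=1, g9=1, g10=1, g11=0 → Y1=1, Y2=0 — eliminated
Only g10 inverted output reproduces the observed Y1=1, Y2=1.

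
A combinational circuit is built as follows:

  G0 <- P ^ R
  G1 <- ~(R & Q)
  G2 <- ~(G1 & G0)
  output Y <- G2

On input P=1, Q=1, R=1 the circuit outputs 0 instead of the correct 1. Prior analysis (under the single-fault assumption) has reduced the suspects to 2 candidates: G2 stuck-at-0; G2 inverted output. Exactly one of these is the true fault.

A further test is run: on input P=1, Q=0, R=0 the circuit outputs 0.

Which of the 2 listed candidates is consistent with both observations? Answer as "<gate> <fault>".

G2 stuck-at-0

Evaluate each candidate on input P=1, Q=0, R=0:
  G2 stuck-at-0: G0=1, G1=1, G2=0 [stuck-at-0] → 0 — matches
  G2 inverted output: G0=1, G1=1, G2=1 [inverted output] → 1 — eliminated
Only G2 stuck-at-0 reproduces the observed 0.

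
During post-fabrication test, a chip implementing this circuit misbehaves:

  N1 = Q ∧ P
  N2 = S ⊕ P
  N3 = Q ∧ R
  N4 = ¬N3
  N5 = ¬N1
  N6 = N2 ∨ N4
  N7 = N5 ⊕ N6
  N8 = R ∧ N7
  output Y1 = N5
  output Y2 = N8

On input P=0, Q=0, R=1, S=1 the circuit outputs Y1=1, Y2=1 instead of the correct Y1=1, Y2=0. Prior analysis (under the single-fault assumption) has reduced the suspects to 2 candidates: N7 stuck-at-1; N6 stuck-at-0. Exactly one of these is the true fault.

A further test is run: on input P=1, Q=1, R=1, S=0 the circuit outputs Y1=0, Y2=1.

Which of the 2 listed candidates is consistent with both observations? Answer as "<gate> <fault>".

N7 stuck-at-1

Evaluate each candidate on input P=1, Q=1, R=1, S=0:
  N7 stuck-at-1: N1=1, N2=1, N3=1, N4=0, N5=0, N6=1, N7=1 [stuck-at-1], N8=1 → Y1=0, Y2=1 — matches
  N6 stuck-at-0: N1=1, N2=1, N3=1, N4=0, N5=0, N6=0 [stuck-at-0], N7=0, N8=0 → Y1=0, Y2=0 — eliminated
Only N7 stuck-at-1 reproduces the observed Y1=0, Y2=1.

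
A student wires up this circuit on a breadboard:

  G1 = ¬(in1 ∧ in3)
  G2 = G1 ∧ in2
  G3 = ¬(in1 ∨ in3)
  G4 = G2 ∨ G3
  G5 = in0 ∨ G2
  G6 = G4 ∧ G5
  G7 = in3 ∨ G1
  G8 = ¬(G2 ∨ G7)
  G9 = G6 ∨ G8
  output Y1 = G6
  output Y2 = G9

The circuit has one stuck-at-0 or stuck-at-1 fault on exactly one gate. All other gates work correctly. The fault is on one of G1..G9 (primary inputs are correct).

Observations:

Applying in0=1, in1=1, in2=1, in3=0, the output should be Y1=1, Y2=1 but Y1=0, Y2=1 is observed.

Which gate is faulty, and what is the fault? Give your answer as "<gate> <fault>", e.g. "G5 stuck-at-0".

Fault-free values for test 1 (in0=1, in1=1, in2=1, in3=0): G1=1, G2=1, G3=0, G4=1, G5=1, G6=1, G7=1, G8=0, G9=1, giving Y1=1, Y2=1. Observed Y1=0, Y2=1.
Test 1: faults giving observed Y1=0, Y2=1 are {G1 stuck-at-0}.
Only G1 stuck-at-0 is consistent with every test.

G1 stuck-at-0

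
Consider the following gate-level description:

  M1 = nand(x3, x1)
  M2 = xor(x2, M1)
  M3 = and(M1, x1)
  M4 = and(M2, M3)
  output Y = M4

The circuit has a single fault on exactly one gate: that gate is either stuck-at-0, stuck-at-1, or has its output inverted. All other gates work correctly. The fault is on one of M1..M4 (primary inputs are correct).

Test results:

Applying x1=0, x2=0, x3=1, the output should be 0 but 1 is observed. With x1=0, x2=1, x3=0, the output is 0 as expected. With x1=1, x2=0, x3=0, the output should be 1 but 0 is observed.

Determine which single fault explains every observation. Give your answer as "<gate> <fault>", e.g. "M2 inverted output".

Fault-free values for test 1 (x1=0, x2=0, x3=1): M1=1, M2=1, M3=0, M4=0, giving Y=0. Observed 1.
Test 1: faults giving observed 1 are {M3 stuck-at-1, M3 inverted output, M4 stuck-at-1, M4 inverted output}.
Test 2 (x1=0, x2=1, x3=0): fault-free M1=1, M2=0, M3=0, M4=0 → 0; observed 0. Eliminates M4 stuck-at-1, M4 inverted output.
Test 3 (x1=1, x2=0, x3=0): fault-free M1=1, M2=1, M3=1, M4=1 → 1; observed 0. Eliminates M3 stuck-at-1.
Only M3 inverted output is consistent with every test.

M3 inverted output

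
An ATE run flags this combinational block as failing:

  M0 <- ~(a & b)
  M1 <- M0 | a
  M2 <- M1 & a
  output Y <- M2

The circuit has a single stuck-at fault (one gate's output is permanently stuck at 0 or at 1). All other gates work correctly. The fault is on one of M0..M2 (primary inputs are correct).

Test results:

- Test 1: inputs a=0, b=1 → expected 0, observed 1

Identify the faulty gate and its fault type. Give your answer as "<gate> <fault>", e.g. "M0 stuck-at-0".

M2 stuck-at-1

Fault-free values for test 1 (a=0, b=1): M0=1, M1=1, M2=0, giving Y=0. Observed 1.
Test 1: faults giving observed 1 are {M2 stuck-at-1}.
Only M2 stuck-at-1 is consistent with every test.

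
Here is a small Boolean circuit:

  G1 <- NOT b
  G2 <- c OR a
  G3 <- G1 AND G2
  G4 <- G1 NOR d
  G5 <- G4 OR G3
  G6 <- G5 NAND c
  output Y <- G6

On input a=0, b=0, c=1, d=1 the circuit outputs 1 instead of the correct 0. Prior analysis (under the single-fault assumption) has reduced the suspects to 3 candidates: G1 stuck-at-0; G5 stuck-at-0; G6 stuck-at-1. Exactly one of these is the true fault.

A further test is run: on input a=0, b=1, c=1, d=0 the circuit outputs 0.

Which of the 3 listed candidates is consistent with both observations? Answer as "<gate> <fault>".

G1 stuck-at-0

Evaluate each candidate on input a=0, b=1, c=1, d=0:
  G1 stuck-at-0: G1=0 [stuck-at-0], G2=1, G3=0, G4=1, G5=1, G6=0 → 0 — matches
  G5 stuck-at-0: G1=0, G2=1, G3=0, G4=1, G5=0 [stuck-at-0], G6=1 → 1 — eliminated
  G6 stuck-at-1: G1=0, G2=1, G3=0, G4=1, G5=1, G6=1 [stuck-at-1] → 1 — eliminated
Only G1 stuck-at-0 reproduces the observed 0.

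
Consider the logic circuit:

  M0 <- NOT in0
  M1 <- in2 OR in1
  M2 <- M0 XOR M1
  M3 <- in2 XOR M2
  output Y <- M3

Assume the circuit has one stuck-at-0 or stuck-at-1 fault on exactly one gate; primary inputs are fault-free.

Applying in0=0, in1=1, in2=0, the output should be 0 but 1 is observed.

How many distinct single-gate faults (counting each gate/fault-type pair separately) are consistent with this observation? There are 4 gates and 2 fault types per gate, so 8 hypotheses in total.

4

Fault-free: M0=1, M1=1, M2=0, M3=0 → 0. Observed 1.
  M0 stuck-at-0: output 1 ✓
  M0 stuck-at-1: output 0 ✗
  M1 stuck-at-0: output 1 ✓
  M1 stuck-at-1: output 0 ✗
  M2 stuck-at-0: output 0 ✗
  M2 stuck-at-1: output 1 ✓
  M3 stuck-at-0: output 0 ✗
  M3 stuck-at-1: output 1 ✓
Consistent faults: {M0 stuck-at-0, M1 stuck-at-0, M2 stuck-at-1, M3 stuck-at-1} — 4 in all.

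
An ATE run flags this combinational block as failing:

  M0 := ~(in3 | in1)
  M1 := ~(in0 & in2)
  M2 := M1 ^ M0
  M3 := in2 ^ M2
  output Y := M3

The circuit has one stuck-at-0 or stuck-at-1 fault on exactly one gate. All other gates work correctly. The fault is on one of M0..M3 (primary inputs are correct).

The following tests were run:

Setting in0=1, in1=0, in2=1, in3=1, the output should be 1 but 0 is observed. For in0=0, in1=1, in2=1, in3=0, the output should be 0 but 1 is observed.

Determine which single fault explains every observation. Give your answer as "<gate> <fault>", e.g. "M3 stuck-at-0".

Fault-free values for test 1 (in0=1, in1=0, in2=1, in3=1): M0=0, M1=0, M2=0, M3=1, giving Y=1. Observed 0.
Test 1: faults giving observed 0 are {M0 stuck-at-1, M1 stuck-at-1, M2 stuck-at-1, M3 stuck-at-0}.
Test 2 (in0=0, in1=1, in2=1, in3=0): fault-free M0=0, M1=1, M2=1, M3=0 → 0; observed 1. Eliminates M1 stuck-at-1, M2 stuck-at-1, M3 stuck-at-0.
Only M0 stuck-at-1 is consistent with every test.

M0 stuck-at-1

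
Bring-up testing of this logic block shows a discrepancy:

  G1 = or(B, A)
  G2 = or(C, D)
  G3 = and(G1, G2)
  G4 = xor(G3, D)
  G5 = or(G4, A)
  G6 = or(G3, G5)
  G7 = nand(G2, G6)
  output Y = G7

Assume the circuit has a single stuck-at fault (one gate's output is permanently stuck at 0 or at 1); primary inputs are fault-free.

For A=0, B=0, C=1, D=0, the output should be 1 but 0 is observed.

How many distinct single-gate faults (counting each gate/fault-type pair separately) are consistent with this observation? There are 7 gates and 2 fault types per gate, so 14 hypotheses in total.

Fault-free: G1=0, G2=1, G3=0, G4=0, G5=0, G6=0, G7=1 → 1. Observed 0.
  G1 stuck-at-0: output 1 ✗
  G1 stuck-at-1: output 0 ✓
  G2 stuck-at-0: output 1 ✗
  G2 stuck-at-1: output 1 ✗
  G3 stuck-at-0: output 1 ✗
  G3 stuck-at-1: output 0 ✓
  G4 stuck-at-0: output 1 ✗
  G4 stuck-at-1: output 0 ✓
  G5 stuck-at-0: output 1 ✗
  G5 stuck-at-1: output 0 ✓
  G6 stuck-at-0: output 1 ✗
  G6 stuck-at-1: output 0 ✓
  G7 stuck-at-0: output 0 ✓
  G7 stuck-at-1: output 1 ✗
Consistent faults: {G1 stuck-at-1, G3 stuck-at-1, G4 stuck-at-1, G5 stuck-at-1, G6 stuck-at-1, G7 stuck-at-0} — 6 in all.

6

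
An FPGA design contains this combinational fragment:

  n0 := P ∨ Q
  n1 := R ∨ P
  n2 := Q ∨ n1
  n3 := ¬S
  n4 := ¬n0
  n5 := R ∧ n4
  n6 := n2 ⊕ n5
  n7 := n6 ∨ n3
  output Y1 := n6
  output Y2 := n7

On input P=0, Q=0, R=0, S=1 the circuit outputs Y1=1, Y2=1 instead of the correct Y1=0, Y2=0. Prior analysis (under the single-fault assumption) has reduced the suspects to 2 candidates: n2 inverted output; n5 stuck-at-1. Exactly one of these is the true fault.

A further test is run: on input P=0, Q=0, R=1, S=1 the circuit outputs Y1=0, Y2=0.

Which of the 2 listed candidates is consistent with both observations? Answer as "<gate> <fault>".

Evaluate each candidate on input P=0, Q=0, R=1, S=1:
  n2 inverted output: n0=0, n1=1, n2=0 [inverted output], n3=0, n4=1, n5=1, n6=1, n7=1 → Y1=1, Y2=1 — eliminated
  n5 stuck-at-1: n0=0, n1=1, n2=1, n3=0, n4=1, n5=1 [stuck-at-1], n6=0, n7=0 → Y1=0, Y2=0 — matches
Only n5 stuck-at-1 reproduces the observed Y1=0, Y2=0.

n5 stuck-at-1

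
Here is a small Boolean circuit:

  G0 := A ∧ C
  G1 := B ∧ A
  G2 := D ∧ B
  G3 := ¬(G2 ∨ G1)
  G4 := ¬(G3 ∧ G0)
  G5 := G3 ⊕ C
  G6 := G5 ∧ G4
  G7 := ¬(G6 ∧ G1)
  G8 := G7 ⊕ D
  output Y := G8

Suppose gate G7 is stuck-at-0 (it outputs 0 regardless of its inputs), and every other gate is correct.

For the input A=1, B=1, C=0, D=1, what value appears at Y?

Propagate with G7 forced: G0=0, G1=1, G2=1, G3=0, G4=1, G5=0, G6=0, G7=0 [stuck-at-0], G8=1.
So Y = 1. (Without the fault it would be 0.)

1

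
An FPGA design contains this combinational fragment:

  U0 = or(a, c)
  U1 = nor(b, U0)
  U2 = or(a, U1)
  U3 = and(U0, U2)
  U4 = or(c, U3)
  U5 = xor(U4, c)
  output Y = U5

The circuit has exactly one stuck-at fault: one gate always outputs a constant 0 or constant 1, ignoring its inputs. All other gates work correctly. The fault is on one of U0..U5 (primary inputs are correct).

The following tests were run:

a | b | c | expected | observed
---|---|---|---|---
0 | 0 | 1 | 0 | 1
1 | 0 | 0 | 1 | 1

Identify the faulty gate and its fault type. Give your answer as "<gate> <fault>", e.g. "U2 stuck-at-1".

U5 stuck-at-1

Fault-free values for test 1 (a=0, b=0, c=1): U0=1, U1=0, U2=0, U3=0, U4=1, U5=0, giving Y=0. Observed 1.
Test 1: faults giving observed 1 are {U4 stuck-at-0, U5 stuck-at-1}.
Test 2 (a=1, b=0, c=0): fault-free U0=1, U1=0, U2=1, U3=1, U4=1, U5=1 → 1; observed 1. Eliminates U4 stuck-at-0.
Only U5 stuck-at-1 is consistent with every test.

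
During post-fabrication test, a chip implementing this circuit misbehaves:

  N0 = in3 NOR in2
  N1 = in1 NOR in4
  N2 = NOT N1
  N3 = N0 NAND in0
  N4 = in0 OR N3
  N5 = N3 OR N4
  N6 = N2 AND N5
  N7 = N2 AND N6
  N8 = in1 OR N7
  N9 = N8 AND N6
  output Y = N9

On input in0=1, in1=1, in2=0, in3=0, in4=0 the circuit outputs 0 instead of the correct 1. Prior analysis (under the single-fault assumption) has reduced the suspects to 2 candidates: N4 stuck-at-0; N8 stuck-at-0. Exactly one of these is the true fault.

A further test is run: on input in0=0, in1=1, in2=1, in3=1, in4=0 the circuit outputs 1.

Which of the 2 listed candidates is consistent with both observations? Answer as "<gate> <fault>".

Evaluate each candidate on input in0=0, in1=1, in2=1, in3=1, in4=0:
  N4 stuck-at-0: N0=0, N1=0, N2=1, N3=1, N4=0 [stuck-at-0], N5=1, N6=1, N7=1, N8=1, N9=1 → 1 — matches
  N8 stuck-at-0: N0=0, N1=0, N2=1, N3=1, N4=1, N5=1, N6=1, N7=1, N8=0 [stuck-at-0], N9=0 → 0 — eliminated
Only N4 stuck-at-0 reproduces the observed 1.

N4 stuck-at-0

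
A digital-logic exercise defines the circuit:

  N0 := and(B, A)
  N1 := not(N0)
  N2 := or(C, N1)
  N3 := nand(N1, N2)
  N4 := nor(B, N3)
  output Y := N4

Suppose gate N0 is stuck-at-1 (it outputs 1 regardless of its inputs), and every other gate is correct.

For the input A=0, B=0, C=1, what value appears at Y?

Propagate with N0 forced: N0=1 [stuck-at-1], N1=0, N2=1, N3=1, N4=0.
So Y = 0. (Without the fault it would be 1.)

0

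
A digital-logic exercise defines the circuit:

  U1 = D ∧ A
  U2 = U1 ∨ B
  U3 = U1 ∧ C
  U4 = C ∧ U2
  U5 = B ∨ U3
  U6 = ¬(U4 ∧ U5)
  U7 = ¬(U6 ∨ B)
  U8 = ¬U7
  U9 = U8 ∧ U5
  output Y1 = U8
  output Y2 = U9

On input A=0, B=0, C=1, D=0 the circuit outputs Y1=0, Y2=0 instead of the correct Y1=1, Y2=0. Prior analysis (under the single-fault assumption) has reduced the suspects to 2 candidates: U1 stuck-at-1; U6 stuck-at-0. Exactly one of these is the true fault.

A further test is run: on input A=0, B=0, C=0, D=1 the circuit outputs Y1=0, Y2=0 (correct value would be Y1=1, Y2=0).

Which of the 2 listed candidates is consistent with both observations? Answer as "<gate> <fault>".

U6 stuck-at-0

Evaluate each candidate on input A=0, B=0, C=0, D=1:
  U1 stuck-at-1: U1=1 [stuck-at-1], U2=1, U3=0, U4=0, U5=0, U6=1, U7=0, U8=1, U9=0 → Y1=1, Y2=0 — eliminated
  U6 stuck-at-0: U1=0, U2=0, U3=0, U4=0, U5=0, U6=0 [stuck-at-0], U7=1, U8=0, U9=0 → Y1=0, Y2=0 — matches
Only U6 stuck-at-0 reproduces the observed Y1=0, Y2=0.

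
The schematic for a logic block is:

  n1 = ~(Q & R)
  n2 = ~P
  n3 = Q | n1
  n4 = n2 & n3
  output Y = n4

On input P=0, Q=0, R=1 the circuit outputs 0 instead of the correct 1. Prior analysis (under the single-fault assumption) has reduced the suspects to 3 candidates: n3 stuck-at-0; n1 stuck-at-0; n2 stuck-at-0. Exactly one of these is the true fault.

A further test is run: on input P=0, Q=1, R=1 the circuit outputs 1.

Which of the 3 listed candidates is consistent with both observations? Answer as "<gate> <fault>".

n1 stuck-at-0

Evaluate each candidate on input P=0, Q=1, R=1:
  n3 stuck-at-0: n1=0, n2=1, n3=0 [stuck-at-0], n4=0 → 0 — eliminated
  n1 stuck-at-0: n1=0 [stuck-at-0], n2=1, n3=1, n4=1 → 1 — matches
  n2 stuck-at-0: n1=0, n2=0 [stuck-at-0], n3=1, n4=0 → 0 — eliminated
Only n1 stuck-at-0 reproduces the observed 1.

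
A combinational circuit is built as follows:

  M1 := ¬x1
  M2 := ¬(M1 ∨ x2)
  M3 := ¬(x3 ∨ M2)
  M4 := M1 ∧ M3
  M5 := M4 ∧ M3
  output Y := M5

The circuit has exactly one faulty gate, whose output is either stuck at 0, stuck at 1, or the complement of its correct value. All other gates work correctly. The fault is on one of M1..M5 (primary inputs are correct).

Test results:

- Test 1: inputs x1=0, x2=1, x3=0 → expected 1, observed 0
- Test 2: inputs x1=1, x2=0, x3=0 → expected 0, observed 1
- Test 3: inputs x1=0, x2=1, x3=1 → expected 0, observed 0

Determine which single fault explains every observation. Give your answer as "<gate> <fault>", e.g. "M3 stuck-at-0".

Fault-free values for test 1 (x1=0, x2=1, x3=0): M1=1, M2=0, M3=1, M4=1, M5=1, giving Y=1. Observed 0.
Test 1: faults giving observed 0 are {M1 stuck-at-0, M1 inverted output, M2 stuck-at-1, M2 inverted output, M3 stuck-at-0, M3 inverted output, M4 stuck-at-0, M4 inverted output, M5 stuck-at-0, M5 inverted output}.
Test 2 (x1=1, x2=0, x3=0): fault-free M1=0, M2=1, M3=0, M4=0, M5=0 → 0; observed 1. Eliminates M1 stuck-at-0, M2 stuck-at-1, M2 inverted output, M3 stuck-at-0, M3 inverted output, M4 stuck-at-0, M4 inverted output, M5 stuck-at-0.
Test 3 (x1=0, x2=1, x3=1): fault-free M1=1, M2=0, M3=0, M4=0, M5=0 → 0; observed 0. Eliminates M5 inverted output.
Only M1 inverted output is consistent with every test.

M1 inverted output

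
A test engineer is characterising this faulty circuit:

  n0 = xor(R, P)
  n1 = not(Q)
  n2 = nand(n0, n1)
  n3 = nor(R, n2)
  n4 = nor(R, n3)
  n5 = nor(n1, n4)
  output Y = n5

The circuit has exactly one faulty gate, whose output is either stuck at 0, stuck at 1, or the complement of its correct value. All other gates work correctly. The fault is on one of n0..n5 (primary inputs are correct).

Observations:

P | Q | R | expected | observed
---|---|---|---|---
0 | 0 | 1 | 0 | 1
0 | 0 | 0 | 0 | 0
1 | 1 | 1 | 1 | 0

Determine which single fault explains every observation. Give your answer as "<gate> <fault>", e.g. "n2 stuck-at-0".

Fault-free values for test 1 (P=0, Q=0, R=1): n0=1, n1=1, n2=0, n3=0, n4=0, n5=0, giving Y=0. Observed 1.
Test 1: faults giving observed 1 are {n1 stuck-at-0, n1 inverted output, n5 stuck-at-1, n5 inverted output}.
Test 2 (P=0, Q=0, R=0): fault-free n0=0, n1=1, n2=1, n3=0, n4=1, n5=0 → 0; observed 0. Eliminates n5 stuck-at-1, n5 inverted output.
Test 3 (P=1, Q=1, R=1): fault-free n0=0, n1=0, n2=1, n3=0, n4=0, n5=1 → 1; observed 0. Eliminates n1 stuck-at-0.
Only n1 inverted output is consistent with every test.

n1 inverted output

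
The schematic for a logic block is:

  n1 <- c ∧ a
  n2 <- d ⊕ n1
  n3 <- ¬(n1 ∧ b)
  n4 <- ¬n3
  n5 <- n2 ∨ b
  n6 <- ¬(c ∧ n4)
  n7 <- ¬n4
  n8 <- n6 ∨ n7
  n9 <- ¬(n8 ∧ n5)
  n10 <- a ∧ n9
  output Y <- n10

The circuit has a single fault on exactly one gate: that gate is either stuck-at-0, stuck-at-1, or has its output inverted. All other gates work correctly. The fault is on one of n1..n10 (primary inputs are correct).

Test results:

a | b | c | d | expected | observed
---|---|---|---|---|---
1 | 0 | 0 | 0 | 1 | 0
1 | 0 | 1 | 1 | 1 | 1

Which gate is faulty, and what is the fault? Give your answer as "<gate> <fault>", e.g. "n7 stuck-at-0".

Fault-free values for test 1 (a=1, b=0, c=0, d=0): n1=0, n2=0, n3=1, n4=0, n5=0, n6=1, n7=1, n8=1, n9=1, n10=1, giving Y=1. Observed 0.
Test 1: faults giving observed 0 are {n1 stuck-at-1, n1 inverted output, n2 stuck-at-1, n2 inverted output, n5 stuck-at-1, n5 inverted output, n9 stuck-at-0, n9 inverted output, n10 stuck-at-0, n10 inverted output}.
Test 2 (a=1, b=0, c=1, d=1): fault-free n1=1, n2=0, n3=1, n4=0, n5=0, n6=1, n7=1, n8=1, n9=1, n10=1 → 1; observed 1. Eliminates n1 inverted output, n2 stuck-at-1, n2 inverted output, n5 stuck-at-1, n5 inverted output, n9 stuck-at-0, n9 inverted output, n10 stuck-at-0, n10 inverted output.
Only n1 stuck-at-1 is consistent with every test.

n1 stuck-at-1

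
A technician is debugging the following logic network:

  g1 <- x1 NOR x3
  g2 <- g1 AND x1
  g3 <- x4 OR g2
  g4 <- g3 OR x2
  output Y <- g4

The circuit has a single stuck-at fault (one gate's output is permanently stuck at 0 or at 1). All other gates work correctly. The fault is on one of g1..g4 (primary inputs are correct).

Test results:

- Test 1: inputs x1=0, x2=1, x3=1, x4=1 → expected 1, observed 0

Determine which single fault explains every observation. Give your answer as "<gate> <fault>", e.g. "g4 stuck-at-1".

Fault-free values for test 1 (x1=0, x2=1, x3=1, x4=1): g1=0, g2=0, g3=1, g4=1, giving Y=1. Observed 0.
Test 1: faults giving observed 0 are {g4 stuck-at-0}.
Only g4 stuck-at-0 is consistent with every test.

g4 stuck-at-0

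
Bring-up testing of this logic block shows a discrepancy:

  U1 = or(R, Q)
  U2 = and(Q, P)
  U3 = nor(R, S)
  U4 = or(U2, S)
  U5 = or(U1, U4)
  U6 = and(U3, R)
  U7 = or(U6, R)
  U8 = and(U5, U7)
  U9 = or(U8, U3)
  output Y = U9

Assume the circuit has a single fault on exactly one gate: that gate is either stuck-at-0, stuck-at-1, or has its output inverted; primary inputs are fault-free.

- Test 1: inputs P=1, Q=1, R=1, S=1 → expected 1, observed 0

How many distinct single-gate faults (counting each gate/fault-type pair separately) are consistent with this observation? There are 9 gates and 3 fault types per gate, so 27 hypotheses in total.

Fault-free: U1=1, U2=1, U3=0, U4=1, U5=1, U6=0, U7=1, U8=1, U9=1 → 1. Observed 0.
  U1: none of the 3 fault types match ✗
  U2: none of the 3 fault types match ✗
  U3: none of the 3 fault types match ✗
  U4: none of the 3 fault types match ✗
  U5: stuck-at-0, inverted output ✓; others ✗
  U6: none of the 3 fault types match ✗
  U7: stuck-at-0, inverted output ✓; others ✗
  U8: stuck-at-0, inverted output ✓; others ✗
  U9: stuck-at-0, inverted output ✓; others ✗
Consistent faults: {U5 stuck-at-0, U5 inverted output, U7 stuck-at-0, U7 inverted output, U8 stuck-at-0, U8 inverted output, U9 stuck-at-0, U9 inverted output} — 8 in all.

8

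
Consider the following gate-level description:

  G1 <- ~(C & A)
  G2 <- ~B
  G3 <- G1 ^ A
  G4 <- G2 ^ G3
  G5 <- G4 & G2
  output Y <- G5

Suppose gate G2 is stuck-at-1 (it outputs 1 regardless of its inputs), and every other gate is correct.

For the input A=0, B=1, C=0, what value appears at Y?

Propagate with G2 forced: G1=1, G2=1 [stuck-at-1], G3=1, G4=0, G5=0.
So Y = 0. (Same as the fault-free value — the fault is masked on this input.)

0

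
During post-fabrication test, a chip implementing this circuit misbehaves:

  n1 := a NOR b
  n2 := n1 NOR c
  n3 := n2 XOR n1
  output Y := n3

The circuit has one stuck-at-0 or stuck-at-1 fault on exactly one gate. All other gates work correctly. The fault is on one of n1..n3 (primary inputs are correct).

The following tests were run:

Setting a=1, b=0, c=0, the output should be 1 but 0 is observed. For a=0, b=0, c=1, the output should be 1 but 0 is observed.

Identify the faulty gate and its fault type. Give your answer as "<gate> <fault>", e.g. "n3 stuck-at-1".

Fault-free values for test 1 (a=1, b=0, c=0): n1=0, n2=1, n3=1, giving Y=1. Observed 0.
Test 1: faults giving observed 0 are {n2 stuck-at-0, n3 stuck-at-0}.
Test 2 (a=0, b=0, c=1): fault-free n1=1, n2=0, n3=1 → 1; observed 0. Eliminates n2 stuck-at-0.
Only n3 stuck-at-0 is consistent with every test.

n3 stuck-at-0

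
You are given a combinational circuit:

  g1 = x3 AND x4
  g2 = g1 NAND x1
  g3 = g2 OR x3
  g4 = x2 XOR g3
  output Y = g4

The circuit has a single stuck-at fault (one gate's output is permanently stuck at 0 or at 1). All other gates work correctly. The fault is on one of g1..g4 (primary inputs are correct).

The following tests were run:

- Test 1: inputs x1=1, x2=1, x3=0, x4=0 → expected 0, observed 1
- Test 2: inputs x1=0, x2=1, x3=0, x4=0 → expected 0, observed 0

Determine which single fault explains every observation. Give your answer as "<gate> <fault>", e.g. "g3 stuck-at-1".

Fault-free values for test 1 (x1=1, x2=1, x3=0, x4=0): g1=0, g2=1, g3=1, g4=0, giving Y=0. Observed 1.
Test 1: faults giving observed 1 are {g1 stuck-at-1, g2 stuck-at-0, g3 stuck-at-0, g4 stuck-at-1}.
Test 2 (x1=0, x2=1, x3=0, x4=0): fault-free g1=0, g2=1, g3=1, g4=0 → 0; observed 0. Eliminates g2 stuck-at-0, g3 stuck-at-0, g4 stuck-at-1.
Only g1 stuck-at-1 is consistent with every test.

g1 stuck-at-1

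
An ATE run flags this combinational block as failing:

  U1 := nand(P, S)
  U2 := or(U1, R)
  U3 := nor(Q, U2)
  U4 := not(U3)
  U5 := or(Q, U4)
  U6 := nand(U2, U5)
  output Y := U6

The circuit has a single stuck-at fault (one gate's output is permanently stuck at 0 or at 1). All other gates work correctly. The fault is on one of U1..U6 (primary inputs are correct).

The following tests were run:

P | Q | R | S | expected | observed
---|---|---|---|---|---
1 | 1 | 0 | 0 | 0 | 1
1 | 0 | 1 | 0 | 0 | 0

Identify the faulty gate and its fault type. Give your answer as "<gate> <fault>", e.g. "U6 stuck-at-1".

U1 stuck-at-0

Fault-free values for test 1 (P=1, Q=1, R=0, S=0): U1=1, U2=1, U3=0, U4=1, U5=1, U6=0, giving Y=0. Observed 1.
Test 1: faults giving observed 1 are {U1 stuck-at-0, U2 stuck-at-0, U5 stuck-at-0, U6 stuck-at-1}.
Test 2 (P=1, Q=0, R=1, S=0): fault-free U1=1, U2=1, U3=0, U4=1, U5=1, U6=0 → 0; observed 0. Eliminates U2 stuck-at-0, U5 stuck-at-0, U6 stuck-at-1.
Only U1 stuck-at-0 is consistent with every test.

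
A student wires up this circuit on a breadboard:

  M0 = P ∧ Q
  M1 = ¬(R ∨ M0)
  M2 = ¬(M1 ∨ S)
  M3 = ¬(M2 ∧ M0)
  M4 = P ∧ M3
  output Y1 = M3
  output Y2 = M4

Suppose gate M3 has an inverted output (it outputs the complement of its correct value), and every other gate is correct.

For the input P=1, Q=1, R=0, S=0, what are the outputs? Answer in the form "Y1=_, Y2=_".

Propagate with M3 forced: M0=1, M1=0, M2=1, M3=1 [inverted output], M4=1.
So the outputs are Y1=1, Y2=1. (Without the fault they would be Y1=0, Y2=0.)

Y1=1, Y2=1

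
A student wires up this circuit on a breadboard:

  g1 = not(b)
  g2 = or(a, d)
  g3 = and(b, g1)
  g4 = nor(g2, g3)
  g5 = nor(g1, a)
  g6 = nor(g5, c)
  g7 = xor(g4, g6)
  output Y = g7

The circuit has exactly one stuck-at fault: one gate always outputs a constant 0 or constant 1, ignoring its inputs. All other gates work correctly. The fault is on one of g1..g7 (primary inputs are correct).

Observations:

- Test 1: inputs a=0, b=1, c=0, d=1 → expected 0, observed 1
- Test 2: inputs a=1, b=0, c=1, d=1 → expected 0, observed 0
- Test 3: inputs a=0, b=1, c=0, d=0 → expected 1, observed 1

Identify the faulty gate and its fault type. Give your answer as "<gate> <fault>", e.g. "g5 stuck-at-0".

Fault-free values for test 1 (a=0, b=1, c=0, d=1): g1=0, g2=1, g3=0, g4=0, g5=1, g6=0, g7=0, giving Y=0. Observed 1.
Test 1: faults giving observed 1 are {g1 stuck-at-1, g2 stuck-at-0, g4 stuck-at-1, g5 stuck-at-0, g6 stuck-at-1, g7 stuck-at-1}.
Test 2 (a=1, b=0, c=1, d=1): fault-free g1=1, g2=1, g3=0, g4=0, g5=0, g6=0, g7=0 → 0; observed 0. Eliminates g2 stuck-at-0, g4 stuck-at-1, g6 stuck-at-1, g7 stuck-at-1.
Test 3 (a=0, b=1, c=0, d=0): fault-free g1=0, g2=0, g3=0, g4=1, g5=1, g6=0, g7=1 → 1; observed 1. Eliminates g5 stuck-at-0.
Only g1 stuck-at-1 is consistent with every test.

g1 stuck-at-1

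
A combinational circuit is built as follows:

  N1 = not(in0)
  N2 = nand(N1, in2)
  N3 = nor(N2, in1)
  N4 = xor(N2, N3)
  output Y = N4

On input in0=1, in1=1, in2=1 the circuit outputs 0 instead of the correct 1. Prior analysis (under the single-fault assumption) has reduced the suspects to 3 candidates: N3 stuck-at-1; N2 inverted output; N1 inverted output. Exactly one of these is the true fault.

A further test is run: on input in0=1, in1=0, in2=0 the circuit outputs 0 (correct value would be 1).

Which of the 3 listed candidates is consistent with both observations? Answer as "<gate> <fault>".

N3 stuck-at-1

Evaluate each candidate on input in0=1, in1=0, in2=0:
  N3 stuck-at-1: N1=0, N2=1, N3=1 [stuck-at-1], N4=0 → 0 — matches
  N2 inverted output: N1=0, N2=0 [inverted output], N3=1, N4=1 → 1 — eliminated
  N1 inverted output: N1=1 [inverted output], N2=1, N3=0, N4=1 → 1 — eliminated
Only N3 stuck-at-1 reproduces the observed 0.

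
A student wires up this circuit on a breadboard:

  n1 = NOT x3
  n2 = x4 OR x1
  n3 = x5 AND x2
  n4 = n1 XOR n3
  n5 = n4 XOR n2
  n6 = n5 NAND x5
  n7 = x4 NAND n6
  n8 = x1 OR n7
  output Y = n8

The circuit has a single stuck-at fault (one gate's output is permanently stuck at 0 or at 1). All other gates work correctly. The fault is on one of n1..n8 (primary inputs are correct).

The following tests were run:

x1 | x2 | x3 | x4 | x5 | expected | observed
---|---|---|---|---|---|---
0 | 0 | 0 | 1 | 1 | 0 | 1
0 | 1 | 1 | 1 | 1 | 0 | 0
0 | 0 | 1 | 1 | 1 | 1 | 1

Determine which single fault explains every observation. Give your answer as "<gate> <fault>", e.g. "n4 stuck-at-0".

Fault-free values for test 1 (x1=0, x2=0, x3=0, x4=1, x5=1): n1=1, n2=1, n3=0, n4=1, n5=0, n6=1, n7=0, n8=0, giving Y=0. Observed 1.
Test 1: faults giving observed 1 are {n1 stuck-at-0, n2 stuck-at-0, n3 stuck-at-1, n4 stuck-at-0, n5 stuck-at-1, n6 stuck-at-0, n7 stuck-at-1, n8 stuck-at-1}.
Test 2 (x1=0, x2=1, x3=1, x4=1, x5=1): fault-free n1=0, n2=1, n3=1, n4=1, n5=0, n6=1, n7=0, n8=0 → 0; observed 0. Eliminates n2 stuck-at-0, n4 stuck-at-0, n5 stuck-at-1, n6 stuck-at-0, n7 stuck-at-1, n8 stuck-at-1.
Test 3 (x1=0, x2=0, x3=1, x4=1, x5=1): fault-free n1=0, n2=1, n3=0, n4=0, n5=1, n6=0, n7=1, n8=1 → 1; observed 1. Eliminates n3 stuck-at-1.
Only n1 stuck-at-0 is consistent with every test.

n1 stuck-at-0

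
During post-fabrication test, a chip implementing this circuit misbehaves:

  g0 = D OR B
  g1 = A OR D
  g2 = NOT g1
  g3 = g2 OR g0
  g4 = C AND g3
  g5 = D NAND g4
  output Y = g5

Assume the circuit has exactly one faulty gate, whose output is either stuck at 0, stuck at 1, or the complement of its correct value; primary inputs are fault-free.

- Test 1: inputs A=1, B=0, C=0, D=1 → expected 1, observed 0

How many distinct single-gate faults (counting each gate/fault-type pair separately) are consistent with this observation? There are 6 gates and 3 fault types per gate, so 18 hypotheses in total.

Fault-free: g0=1, g1=1, g2=0, g3=1, g4=0, g5=1 → 1. Observed 0.
  g0: none of the 3 fault types match ✗
  g1: none of the 3 fault types match ✗
  g2: none of the 3 fault types match ✗
  g3: none of the 3 fault types match ✗
  g4: stuck-at-1, inverted output ✓; others ✗
  g5: stuck-at-0, inverted output ✓; others ✗
Consistent faults: {g4 stuck-at-1, g4 inverted output, g5 stuck-at-0, g5 inverted output} — 4 in all.

4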